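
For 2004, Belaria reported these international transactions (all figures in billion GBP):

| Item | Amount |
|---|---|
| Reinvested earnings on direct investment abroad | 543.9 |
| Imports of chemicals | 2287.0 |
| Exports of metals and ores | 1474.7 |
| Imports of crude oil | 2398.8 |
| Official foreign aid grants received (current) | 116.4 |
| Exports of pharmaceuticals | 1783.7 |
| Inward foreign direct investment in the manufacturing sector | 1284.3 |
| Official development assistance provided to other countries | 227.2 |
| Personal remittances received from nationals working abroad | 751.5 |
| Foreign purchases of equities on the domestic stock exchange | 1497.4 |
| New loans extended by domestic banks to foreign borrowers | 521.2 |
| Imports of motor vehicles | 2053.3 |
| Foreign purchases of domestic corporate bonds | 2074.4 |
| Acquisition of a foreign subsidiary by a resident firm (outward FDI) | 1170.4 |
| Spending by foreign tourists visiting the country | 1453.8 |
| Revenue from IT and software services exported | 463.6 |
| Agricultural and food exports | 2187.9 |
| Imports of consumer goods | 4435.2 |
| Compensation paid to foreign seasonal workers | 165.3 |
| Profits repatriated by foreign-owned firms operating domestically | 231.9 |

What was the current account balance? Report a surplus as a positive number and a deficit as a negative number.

Goods: -2287.0 + 2187.9 - 2053.3 - 2398.8 + 1474.7 - 4435.2 + 1783.7 = -5728.0
Services: 463.6 + 1453.8 = 1917.4
Primary income: 543.9 - 231.9 - 165.3 = 146.7
Secondary income: 751.5 + 116.4 - 227.2 = 640.7
Current account = (-5728.0) + 1917.4 + 146.7 + 640.7 = -3023.2
(Excluded from the current account — financial account: inward foreign direct investment in the manufacturing sector 1284.3, foreign purchases of equities on the domestic stock exchange 1497.4, new loans extended by domestic banks to foreign borrowers 521.2, foreign purchases of domestic corporate bonds 2074.4, acquisition of a foreign subsidiary by a resident firm (outward FDI) 1170.4.)

-3023.2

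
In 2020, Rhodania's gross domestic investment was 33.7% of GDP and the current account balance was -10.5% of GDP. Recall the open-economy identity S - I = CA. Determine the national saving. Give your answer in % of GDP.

S = I + CA = 33.7 + (-10.5) = 23.2

23.2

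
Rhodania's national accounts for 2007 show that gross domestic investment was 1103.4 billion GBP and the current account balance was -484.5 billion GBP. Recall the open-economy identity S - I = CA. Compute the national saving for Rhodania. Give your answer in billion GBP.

S - I = CA (net lending to the rest of the world).
S = I + CA = 1103.4 + (-484.5) = 618.9

618.9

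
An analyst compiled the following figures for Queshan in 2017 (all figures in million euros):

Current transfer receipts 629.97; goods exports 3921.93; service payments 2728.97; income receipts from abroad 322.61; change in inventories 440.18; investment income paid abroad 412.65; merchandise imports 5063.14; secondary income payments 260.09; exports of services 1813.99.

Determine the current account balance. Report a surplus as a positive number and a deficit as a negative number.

Goods balance = 3921.93 - 5063.14 = -1141.21
Services balance = 1813.99 - 2728.97 = -914.98
Trade balance (goods + services) = -1141.21 + (-914.98) = -2056.19
Net primary income = 322.61 - 412.65 = -90.04
Net secondary income = 629.97 - 260.09 = 369.88
Current account = -2056.19 + (-90.04) + 369.88 = -1776.35

-1776.35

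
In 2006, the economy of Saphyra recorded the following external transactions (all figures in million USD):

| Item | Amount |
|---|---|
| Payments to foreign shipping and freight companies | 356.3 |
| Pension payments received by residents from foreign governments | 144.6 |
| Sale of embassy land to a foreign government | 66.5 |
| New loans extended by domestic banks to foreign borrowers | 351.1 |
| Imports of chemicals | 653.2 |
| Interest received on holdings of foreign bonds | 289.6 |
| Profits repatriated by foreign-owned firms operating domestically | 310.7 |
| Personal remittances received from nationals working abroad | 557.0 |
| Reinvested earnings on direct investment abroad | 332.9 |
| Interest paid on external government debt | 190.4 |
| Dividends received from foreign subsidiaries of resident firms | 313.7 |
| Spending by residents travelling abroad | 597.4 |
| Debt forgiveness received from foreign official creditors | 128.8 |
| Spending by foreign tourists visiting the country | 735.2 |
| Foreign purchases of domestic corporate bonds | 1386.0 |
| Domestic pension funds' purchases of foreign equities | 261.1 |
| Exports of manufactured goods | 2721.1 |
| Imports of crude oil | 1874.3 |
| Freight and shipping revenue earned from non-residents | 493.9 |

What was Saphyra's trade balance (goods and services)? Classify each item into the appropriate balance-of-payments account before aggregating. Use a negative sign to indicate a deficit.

Goods: -1874.3 + 2721.1 - 653.2 = 193.6
Services: 735.2 - 597.4 + 493.9 - 356.3 = 275.4
Trade balance = 193.6 + 275.4 = 469.0
(Excluded from the trade balance — secondary income: pension payments received by residents from foreign governments 144.6, personal remittances received from nationals working abroad 557.0; capital account: sale of embassy land to a foreign government 66.5, debt forgiveness received from foreign official creditors 128.8; financial account: new loans extended by domestic banks to foreign borrowers 351.1, foreign purchases of domestic corporate bonds 1386.0, domestic pension funds' purchases of foreign equities 261.1; primary income: interest received on holdings of foreign bonds 289.6, profits repatriated by foreign-owned firms operating domestically 310.7, reinvested earnings on direct investment abroad 332.9, interest paid on external government debt 190.4, dividends received from foreign subsidiaries of resident firms 313.7.)

469.0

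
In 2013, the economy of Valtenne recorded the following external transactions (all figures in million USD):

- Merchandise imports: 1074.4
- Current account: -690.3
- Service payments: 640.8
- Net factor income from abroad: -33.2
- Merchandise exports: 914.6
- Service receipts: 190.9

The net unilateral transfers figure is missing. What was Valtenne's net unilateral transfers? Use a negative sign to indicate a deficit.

Current account = goods balance + services balance + net primary income + net secondary income
Sum of the known components = -642.9
Net unilateral transfers = CA - (known components) = -690.3 - (-642.9) = -47.4

-47.4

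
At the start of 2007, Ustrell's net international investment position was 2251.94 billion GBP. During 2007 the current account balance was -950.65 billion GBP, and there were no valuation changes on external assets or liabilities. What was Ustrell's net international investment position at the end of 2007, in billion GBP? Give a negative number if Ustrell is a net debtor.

With no valuation effects, change in NIIP = current account = -950.65
End-of-year NIIP = 2251.94 + (-950.65) = 1301.29

1301.29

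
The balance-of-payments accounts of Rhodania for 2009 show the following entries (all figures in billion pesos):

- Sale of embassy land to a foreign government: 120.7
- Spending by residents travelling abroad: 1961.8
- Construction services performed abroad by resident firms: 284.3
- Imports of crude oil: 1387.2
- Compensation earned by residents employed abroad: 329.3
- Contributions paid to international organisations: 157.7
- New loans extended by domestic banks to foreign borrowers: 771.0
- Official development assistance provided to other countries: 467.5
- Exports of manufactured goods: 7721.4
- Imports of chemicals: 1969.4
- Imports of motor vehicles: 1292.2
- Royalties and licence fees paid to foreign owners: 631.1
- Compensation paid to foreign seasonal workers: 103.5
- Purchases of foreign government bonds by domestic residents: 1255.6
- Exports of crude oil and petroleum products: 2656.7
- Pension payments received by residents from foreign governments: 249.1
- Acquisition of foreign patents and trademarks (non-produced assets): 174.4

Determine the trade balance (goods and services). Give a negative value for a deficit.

Goods: 2656.7 - 1292.2 + 7721.4 - 1387.2 - 1969.4 = 5729.3
Services: -1961.8 + 284.3 - 631.1 = -2308.6
Trade balance = 5729.3 + (-2308.6) = 3420.7
(Excluded from the trade balance — capital account: sale of embassy land to a foreign government 120.7, acquisition of foreign patents and trademarks (non-produced assets) 174.4; primary income: compensation earned by residents employed abroad 329.3, compensation paid to foreign seasonal workers 103.5; secondary income: contributions paid to international organisations 157.7, official development assistance provided to other countries 467.5, pension payments received by residents from foreign governments 249.1; financial account: new loans extended by domestic banks to foreign borrowers 771.0, purchases of foreign government bonds by domestic residents 1255.6.)

3420.7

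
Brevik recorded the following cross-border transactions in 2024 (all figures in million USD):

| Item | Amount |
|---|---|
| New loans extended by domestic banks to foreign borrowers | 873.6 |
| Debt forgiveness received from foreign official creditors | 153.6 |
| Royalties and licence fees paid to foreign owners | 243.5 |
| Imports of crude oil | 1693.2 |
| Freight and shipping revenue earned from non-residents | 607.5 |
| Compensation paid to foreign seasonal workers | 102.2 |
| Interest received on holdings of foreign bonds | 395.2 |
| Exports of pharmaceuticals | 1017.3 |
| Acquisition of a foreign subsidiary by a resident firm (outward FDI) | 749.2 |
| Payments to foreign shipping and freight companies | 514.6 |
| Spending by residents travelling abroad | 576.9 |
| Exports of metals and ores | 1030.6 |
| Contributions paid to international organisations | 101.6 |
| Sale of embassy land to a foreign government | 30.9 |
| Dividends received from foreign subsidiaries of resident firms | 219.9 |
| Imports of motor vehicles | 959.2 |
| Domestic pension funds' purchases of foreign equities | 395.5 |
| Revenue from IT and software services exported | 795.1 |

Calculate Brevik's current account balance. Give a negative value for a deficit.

-125.6

Goods: -1693.2 - 959.2 + 1017.3 + 1030.6 = -604.5
Services: -576.9 + 607.5 - 243.5 - 514.6 + 795.1 = 67.6
Primary income: 395.2 - 102.2 + 219.9 = 512.9
Secondary income: -101.6
Current account = (-604.5) + 67.6 + 512.9 + (-101.6) = -125.6
(Excluded from the current account — financial account: new loans extended by domestic banks to foreign borrowers 873.6, acquisition of a foreign subsidiary by a resident firm (outward FDI) 749.2, domestic pension funds' purchases of foreign equities 395.5; capital account: debt forgiveness received from foreign official creditors 153.6, sale of embassy land to a foreign government 30.9.)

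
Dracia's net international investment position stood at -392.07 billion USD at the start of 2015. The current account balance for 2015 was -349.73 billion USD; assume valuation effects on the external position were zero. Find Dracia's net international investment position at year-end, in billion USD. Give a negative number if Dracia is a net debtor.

With no valuation effects, change in NIIP = current account = -349.73
End-of-year NIIP = -392.07 + (-349.73) = -741.80

-741.80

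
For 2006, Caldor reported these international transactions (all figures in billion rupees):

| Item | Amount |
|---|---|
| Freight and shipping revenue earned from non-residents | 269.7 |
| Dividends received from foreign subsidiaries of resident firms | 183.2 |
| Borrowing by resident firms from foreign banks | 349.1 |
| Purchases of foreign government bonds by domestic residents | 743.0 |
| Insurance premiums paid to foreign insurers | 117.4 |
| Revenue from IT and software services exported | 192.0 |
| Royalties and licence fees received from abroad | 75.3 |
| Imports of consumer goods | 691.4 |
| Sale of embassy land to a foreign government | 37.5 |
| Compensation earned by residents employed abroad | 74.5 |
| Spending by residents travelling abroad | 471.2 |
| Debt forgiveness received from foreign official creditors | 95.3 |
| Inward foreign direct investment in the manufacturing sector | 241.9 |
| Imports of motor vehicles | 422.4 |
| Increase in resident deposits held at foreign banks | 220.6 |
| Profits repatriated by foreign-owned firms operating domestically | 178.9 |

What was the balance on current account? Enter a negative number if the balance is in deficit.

Goods: -422.4 - 691.4 = -1113.8
Services: 192.0 + 75.3 - 471.2 + 269.7 - 117.4 = -51.6
Primary income: 74.5 + 183.2 - 178.9 = 78.8
Current account = (-1113.8) + (-51.6) + 78.8 = -1086.6
(Excluded from the current account — financial account: borrowing by resident firms from foreign banks 349.1, purchases of foreign government bonds by domestic residents 743.0, inward foreign direct investment in the manufacturing sector 241.9, increase in resident deposits held at foreign banks 220.6; capital account: sale of embassy land to a foreign government 37.5, debt forgiveness received from foreign official creditors 95.3.)

-1086.6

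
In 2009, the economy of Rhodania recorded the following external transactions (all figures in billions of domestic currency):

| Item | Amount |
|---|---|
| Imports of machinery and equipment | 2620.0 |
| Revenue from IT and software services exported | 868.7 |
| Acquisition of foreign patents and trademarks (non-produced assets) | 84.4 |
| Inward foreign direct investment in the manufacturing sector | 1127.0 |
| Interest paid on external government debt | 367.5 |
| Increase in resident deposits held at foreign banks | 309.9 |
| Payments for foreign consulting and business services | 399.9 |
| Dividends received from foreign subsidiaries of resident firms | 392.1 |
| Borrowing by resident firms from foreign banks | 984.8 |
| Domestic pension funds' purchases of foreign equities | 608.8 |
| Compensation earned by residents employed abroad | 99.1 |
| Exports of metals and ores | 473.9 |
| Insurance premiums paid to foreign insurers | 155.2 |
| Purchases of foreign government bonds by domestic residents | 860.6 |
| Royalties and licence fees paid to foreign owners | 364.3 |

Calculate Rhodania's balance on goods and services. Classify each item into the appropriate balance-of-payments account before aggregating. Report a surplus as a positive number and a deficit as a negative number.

-2196.8

Goods: 473.9 - 2620.0 = -2146.1
Services: -364.3 - 155.2 + 868.7 - 399.9 = -50.7
Trade balance = -2146.1 + (-50.7) = -2196.8
(Excluded from the trade balance — capital account: acquisition of foreign patents and trademarks (non-produced assets) 84.4; financial account: inward foreign direct investment in the manufacturing sector 1127.0, increase in resident deposits held at foreign banks 309.9, borrowing by resident firms from foreign banks 984.8, domestic pension funds' purchases of foreign equities 608.8, purchases of foreign government bonds by domestic residents 860.6; primary income: interest paid on external government debt 367.5, dividends received from foreign subsidiaries of resident firms 392.1, compensation earned by residents employed abroad 99.1.)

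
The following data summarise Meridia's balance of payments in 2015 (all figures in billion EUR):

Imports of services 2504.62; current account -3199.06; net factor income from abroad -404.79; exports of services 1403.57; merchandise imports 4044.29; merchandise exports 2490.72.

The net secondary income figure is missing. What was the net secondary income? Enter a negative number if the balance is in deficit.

Current account = goods balance + services balance + net primary income + net secondary income
Sum of the known components = -3059.41
Net secondary income = CA - (known components) = -3199.06 - (-3059.41) = -139.65

-139.65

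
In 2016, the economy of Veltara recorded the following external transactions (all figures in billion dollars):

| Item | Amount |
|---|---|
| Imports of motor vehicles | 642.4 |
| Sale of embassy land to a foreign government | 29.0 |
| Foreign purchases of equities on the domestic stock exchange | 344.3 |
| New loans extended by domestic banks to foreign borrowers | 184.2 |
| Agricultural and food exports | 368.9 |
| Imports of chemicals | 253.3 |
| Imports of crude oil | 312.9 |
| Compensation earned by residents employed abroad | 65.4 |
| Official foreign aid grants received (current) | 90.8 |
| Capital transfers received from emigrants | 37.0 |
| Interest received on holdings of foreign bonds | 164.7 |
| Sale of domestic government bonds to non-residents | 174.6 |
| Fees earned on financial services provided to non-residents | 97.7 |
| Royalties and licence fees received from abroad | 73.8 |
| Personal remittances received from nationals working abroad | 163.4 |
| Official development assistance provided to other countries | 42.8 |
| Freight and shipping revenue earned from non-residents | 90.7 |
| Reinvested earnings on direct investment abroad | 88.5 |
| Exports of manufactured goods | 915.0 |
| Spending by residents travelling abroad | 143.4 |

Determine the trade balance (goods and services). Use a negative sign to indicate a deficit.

194.1

Goods: -312.9 - 642.4 - 253.3 + 915.0 + 368.9 = 75.3
Services: 73.8 + 90.7 + 97.7 - 143.4 = 118.8
Trade balance = 75.3 + 118.8 = 194.1
(Excluded from the trade balance — capital account: sale of embassy land to a foreign government 29.0, capital transfers received from emigrants 37.0; financial account: foreign purchases of equities on the domestic stock exchange 344.3, new loans extended by domestic banks to foreign borrowers 184.2, sale of domestic government bonds to non-residents 174.6; primary income: compensation earned by residents employed abroad 65.4, interest received on holdings of foreign bonds 164.7, reinvested earnings on direct investment abroad 88.5; secondary income: official foreign aid grants received (current) 90.8, personal remittances received from nationals working abroad 163.4, official development assistance provided to other countries 42.8.)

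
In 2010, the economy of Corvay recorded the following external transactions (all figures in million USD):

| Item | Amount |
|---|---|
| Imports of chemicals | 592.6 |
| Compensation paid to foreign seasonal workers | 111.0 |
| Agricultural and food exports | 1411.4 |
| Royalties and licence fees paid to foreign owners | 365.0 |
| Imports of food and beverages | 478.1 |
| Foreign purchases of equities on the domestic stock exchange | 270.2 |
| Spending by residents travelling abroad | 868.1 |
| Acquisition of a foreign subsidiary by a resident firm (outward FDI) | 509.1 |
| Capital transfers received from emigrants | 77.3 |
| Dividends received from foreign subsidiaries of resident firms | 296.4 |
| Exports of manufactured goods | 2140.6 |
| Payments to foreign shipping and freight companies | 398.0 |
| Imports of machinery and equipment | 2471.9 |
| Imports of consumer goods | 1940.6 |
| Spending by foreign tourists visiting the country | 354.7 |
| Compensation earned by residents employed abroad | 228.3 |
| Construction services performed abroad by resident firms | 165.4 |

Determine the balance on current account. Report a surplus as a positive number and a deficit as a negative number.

Goods: -592.6 - 1940.6 + 1411.4 - 478.1 + 2140.6 - 2471.9 = -1931.2
Services: -365.0 - 868.1 + 165.4 + 354.7 - 398.0 = -1111.0
Primary income: 296.4 + 228.3 - 111.0 = 413.7
Current account = (-1931.2) + (-1111.0) + 413.7 = -2628.5
(Excluded from the current account — financial account: foreign purchases of equities on the domestic stock exchange 270.2, acquisition of a foreign subsidiary by a resident firm (outward FDI) 509.1; capital account: capital transfers received from emigrants 77.3.)

-2628.5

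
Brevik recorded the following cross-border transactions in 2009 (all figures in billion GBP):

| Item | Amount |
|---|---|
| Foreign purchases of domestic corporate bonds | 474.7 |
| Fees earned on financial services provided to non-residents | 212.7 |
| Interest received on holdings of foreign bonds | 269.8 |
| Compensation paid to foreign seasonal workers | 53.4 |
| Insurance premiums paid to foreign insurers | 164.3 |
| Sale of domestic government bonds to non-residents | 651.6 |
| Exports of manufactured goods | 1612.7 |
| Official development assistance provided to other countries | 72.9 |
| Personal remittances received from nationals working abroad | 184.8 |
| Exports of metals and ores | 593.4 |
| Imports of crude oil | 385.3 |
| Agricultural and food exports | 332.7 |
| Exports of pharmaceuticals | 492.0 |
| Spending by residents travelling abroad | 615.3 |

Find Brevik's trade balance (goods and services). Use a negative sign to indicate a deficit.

Goods: -385.3 + 593.4 + 492.0 + 332.7 + 1612.7 = 2645.5
Services: 212.7 - 164.3 - 615.3 = -566.9
Trade balance = 2645.5 + (-566.9) = 2078.6
(Excluded from the trade balance — financial account: foreign purchases of domestic corporate bonds 474.7, sale of domestic government bonds to non-residents 651.6; primary income: interest received on holdings of foreign bonds 269.8, compensation paid to foreign seasonal workers 53.4; secondary income: official development assistance provided to other countries 72.9, personal remittances received from nationals working abroad 184.8.)

2078.6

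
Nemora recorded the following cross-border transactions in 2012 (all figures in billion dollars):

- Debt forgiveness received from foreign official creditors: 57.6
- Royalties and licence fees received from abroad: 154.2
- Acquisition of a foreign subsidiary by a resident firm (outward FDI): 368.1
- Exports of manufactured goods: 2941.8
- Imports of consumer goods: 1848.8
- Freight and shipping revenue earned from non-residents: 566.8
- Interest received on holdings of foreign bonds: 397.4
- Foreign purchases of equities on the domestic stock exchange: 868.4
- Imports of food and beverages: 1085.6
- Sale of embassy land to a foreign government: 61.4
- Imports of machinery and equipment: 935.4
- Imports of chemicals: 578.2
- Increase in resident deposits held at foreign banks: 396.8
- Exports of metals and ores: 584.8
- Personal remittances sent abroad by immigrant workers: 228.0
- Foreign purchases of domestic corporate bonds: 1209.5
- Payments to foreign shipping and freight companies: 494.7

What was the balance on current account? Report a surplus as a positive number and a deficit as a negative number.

Goods: -935.4 - 1085.6 - 1848.8 - 578.2 + 2941.8 + 584.8 = -921.4
Services: 154.2 - 494.7 + 566.8 = 226.3
Primary income: 397.4
Secondary income: -228.0
Current account = (-921.4) + 226.3 + 397.4 + (-228.0) = -525.7
(Excluded from the current account — capital account: debt forgiveness received from foreign official creditors 57.6, sale of embassy land to a foreign government 61.4; financial account: acquisition of a foreign subsidiary by a resident firm (outward FDI) 368.1, foreign purchases of equities on the domestic stock exchange 868.4, increase in resident deposits held at foreign banks 396.8, foreign purchases of domestic corporate bonds 1209.5.)

-525.7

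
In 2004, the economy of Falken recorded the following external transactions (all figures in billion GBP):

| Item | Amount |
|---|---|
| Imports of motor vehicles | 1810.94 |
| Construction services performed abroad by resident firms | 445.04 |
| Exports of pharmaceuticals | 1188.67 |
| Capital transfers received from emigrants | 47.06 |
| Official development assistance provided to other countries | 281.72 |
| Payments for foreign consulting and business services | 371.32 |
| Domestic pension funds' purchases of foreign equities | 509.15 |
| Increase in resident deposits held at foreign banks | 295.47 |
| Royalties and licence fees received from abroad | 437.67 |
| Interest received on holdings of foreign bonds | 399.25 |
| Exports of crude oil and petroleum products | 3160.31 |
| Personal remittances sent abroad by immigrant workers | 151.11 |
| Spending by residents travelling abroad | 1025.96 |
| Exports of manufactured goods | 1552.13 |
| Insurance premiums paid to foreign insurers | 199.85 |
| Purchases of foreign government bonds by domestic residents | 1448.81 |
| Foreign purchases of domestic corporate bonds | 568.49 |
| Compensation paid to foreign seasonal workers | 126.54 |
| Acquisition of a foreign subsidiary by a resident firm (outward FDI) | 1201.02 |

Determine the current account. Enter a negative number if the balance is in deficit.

Goods: 3160.31 + 1552.13 - 1810.94 + 1188.67 = 4090.17
Services: -1025.96 + 437.67 - 371.32 - 199.85 + 445.04 = -714.42
Primary income: 399.25 - 126.54 = 272.71
Secondary income: -281.72 - 151.11 = -432.83
Current account = 4090.17 + (-714.42) + 272.71 + (-432.83) = 3215.63
(Excluded from the current account — capital account: capital transfers received from emigrants 47.06; financial account: domestic pension funds' purchases of foreign equities 509.15, increase in resident deposits held at foreign banks 295.47, purchases of foreign government bonds by domestic residents 1448.81, foreign purchases of domestic corporate bonds 568.49, acquisition of a foreign subsidiary by a resident firm (outward FDI) 1201.02.)

3215.63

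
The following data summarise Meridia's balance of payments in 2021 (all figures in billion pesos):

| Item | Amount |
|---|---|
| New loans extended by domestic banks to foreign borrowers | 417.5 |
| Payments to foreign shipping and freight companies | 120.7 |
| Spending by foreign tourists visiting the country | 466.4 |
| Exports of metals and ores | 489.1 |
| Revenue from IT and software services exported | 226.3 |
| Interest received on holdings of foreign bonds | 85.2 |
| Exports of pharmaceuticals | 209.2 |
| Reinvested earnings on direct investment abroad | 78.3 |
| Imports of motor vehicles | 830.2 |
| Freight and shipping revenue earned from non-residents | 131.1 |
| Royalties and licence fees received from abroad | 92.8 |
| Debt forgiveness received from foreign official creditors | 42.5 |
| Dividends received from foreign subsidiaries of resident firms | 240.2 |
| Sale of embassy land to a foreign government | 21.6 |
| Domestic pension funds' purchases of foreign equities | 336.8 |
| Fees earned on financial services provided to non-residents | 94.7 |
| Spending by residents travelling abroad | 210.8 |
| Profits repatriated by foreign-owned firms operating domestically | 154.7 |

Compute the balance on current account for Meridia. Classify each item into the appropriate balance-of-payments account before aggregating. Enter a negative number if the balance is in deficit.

796.9

Goods: 489.1 + 209.2 - 830.2 = -131.9
Services: -120.7 + 94.7 + 92.8 + 466.4 + 226.3 - 210.8 + 131.1 = 679.8
Primary income: 240.2 - 154.7 + 85.2 + 78.3 = 249.0
Current account = (-131.9) + 679.8 + 249.0 = 796.9
(Excluded from the current account — financial account: new loans extended by domestic banks to foreign borrowers 417.5, domestic pension funds' purchases of foreign equities 336.8; capital account: debt forgiveness received from foreign official creditors 42.5, sale of embassy land to a foreign government 21.6.)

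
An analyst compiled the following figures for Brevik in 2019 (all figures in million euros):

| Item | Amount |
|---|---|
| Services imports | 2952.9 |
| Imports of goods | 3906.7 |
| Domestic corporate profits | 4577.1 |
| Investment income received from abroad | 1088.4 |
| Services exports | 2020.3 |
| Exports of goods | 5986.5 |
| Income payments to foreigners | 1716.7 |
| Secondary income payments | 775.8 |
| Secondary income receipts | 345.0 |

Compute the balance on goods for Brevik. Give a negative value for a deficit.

Goods balance = 5986.5 - 3906.7 = 2079.8

2079.8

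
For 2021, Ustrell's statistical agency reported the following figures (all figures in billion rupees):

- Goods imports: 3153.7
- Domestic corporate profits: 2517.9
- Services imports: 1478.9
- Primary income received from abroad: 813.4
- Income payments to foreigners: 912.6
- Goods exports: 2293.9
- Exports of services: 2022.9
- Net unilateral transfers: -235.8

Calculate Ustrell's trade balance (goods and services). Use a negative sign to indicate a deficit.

-315.8

Goods balance = 2293.9 - 3153.7 = -859.8
Services balance = 2022.9 - 1478.9 = 544.0
Trade balance (goods + services) = -859.8 + 544.0 = -315.8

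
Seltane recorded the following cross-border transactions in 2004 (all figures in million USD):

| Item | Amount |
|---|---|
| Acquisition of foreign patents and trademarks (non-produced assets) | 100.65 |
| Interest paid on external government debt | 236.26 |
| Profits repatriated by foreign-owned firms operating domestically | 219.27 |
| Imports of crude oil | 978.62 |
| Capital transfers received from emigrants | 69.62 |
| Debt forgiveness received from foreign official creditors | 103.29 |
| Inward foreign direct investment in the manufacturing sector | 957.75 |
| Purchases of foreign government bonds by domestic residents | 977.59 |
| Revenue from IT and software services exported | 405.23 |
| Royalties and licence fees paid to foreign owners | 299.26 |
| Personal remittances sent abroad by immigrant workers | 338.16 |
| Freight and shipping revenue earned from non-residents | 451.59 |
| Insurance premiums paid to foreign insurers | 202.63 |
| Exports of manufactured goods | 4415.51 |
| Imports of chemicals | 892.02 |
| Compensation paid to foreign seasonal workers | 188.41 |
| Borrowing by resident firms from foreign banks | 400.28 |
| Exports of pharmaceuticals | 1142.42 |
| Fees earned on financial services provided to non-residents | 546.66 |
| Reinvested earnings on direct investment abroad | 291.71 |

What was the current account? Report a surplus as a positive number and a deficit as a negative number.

Goods: 4415.51 - 892.02 + 1142.42 - 978.62 = 3687.29
Services: -299.26 + 451.59 - 202.63 + 546.66 + 405.23 = 901.59
Primary income: 291.71 - 236.26 - 219.27 - 188.41 = -352.23
Secondary income: -338.16
Current account = 3687.29 + 901.59 + (-352.23) + (-338.16) = 3898.49
(Excluded from the current account — capital account: acquisition of foreign patents and trademarks (non-produced assets) 100.65, capital transfers received from emigrants 69.62, debt forgiveness received from foreign official creditors 103.29; financial account: inward foreign direct investment in the manufacturing sector 957.75, purchases of foreign government bonds by domestic residents 977.59, borrowing by resident firms from foreign banks 400.28.)

3898.49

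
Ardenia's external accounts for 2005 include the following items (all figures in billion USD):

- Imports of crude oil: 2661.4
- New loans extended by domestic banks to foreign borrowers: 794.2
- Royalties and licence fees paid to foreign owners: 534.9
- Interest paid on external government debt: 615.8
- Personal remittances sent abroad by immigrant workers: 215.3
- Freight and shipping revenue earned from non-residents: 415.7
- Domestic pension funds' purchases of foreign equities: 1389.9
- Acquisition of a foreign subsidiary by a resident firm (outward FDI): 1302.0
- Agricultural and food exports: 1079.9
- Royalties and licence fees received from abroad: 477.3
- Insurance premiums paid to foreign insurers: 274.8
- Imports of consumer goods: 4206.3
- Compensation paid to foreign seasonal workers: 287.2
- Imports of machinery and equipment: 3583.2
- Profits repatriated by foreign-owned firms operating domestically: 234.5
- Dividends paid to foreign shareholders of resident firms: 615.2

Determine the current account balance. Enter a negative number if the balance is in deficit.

Goods: -4206.3 - 3583.2 + 1079.9 - 2661.4 = -9371.0
Services: -274.8 + 415.7 - 534.9 + 477.3 = 83.3
Primary income: -615.2 - 615.8 - 234.5 - 287.2 = -1752.7
Secondary income: -215.3
Current account = (-9371.0) + 83.3 + (-1752.7) + (-215.3) = -11255.7
(Excluded from the current account — financial account: new loans extended by domestic banks to foreign borrowers 794.2, domestic pension funds' purchases of foreign equities 1389.9, acquisition of a foreign subsidiary by a resident firm (outward FDI) 1302.0.)

-11255.7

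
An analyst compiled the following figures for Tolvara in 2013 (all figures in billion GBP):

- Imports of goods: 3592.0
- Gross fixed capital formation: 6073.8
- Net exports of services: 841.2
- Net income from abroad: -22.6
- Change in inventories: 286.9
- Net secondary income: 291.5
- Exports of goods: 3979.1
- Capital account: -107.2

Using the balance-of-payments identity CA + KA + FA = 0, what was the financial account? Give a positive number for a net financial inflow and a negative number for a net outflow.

Goods balance = 3979.1 - 3592.0 = 387.1
Services balance = 841.2
Trade balance (goods + services) = 387.1 + 841.2 = 1228.3
Net primary income = -22.6
Net secondary income = 291.5
Current account = 1228.3 + (-22.6) + 291.5 = 1497.2
Financial account = -(1497.2 + (-107.2)) = -1390.0

-1390.0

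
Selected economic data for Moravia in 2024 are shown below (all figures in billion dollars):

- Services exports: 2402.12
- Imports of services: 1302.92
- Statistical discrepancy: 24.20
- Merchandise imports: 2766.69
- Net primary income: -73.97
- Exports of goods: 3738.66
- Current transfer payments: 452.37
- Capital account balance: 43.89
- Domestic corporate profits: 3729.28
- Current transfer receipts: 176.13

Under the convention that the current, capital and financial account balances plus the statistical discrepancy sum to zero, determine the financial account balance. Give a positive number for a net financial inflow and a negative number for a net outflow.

Goods balance = 3738.66 - 2766.69 = 971.97
Services balance = 2402.12 - 1302.92 = 1099.20
Trade balance (goods + services) = 971.97 + 1099.20 = 2071.17
Net primary income = -73.97
Net secondary income = 176.13 - 452.37 = -276.24
Current account = 2071.17 + (-73.97) + (-276.24) = 1720.96
Financial account = -(1720.96 + 43.89 + 24.20) = -1789.05

-1789.05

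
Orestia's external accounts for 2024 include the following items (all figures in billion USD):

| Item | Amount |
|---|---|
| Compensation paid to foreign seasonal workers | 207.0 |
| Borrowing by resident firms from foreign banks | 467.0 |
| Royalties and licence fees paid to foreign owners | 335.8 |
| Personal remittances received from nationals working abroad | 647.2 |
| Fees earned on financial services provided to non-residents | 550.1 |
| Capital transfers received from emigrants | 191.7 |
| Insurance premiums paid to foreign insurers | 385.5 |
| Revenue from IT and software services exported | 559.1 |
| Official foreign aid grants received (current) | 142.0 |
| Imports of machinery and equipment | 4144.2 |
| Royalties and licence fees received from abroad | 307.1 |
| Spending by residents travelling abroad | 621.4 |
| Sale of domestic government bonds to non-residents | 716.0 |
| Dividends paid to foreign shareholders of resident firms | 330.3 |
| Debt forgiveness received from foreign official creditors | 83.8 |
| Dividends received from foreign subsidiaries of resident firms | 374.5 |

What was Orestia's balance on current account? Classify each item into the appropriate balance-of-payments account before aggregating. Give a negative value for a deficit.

Goods: -4144.2
Services: -621.4 - 335.8 + 550.1 - 385.5 + 559.1 + 307.1 = 73.6
Primary income: 374.5 - 330.3 - 207.0 = -162.8
Secondary income: 647.2 + 142.0 = 789.2
Current account = (-4144.2) + 73.6 + (-162.8) + 789.2 = -3444.2
(Excluded from the current account — financial account: borrowing by resident firms from foreign banks 467.0, sale of domestic government bonds to non-residents 716.0; capital account: capital transfers received from emigrants 191.7, debt forgiveness received from foreign official creditors 83.8.)

-3444.2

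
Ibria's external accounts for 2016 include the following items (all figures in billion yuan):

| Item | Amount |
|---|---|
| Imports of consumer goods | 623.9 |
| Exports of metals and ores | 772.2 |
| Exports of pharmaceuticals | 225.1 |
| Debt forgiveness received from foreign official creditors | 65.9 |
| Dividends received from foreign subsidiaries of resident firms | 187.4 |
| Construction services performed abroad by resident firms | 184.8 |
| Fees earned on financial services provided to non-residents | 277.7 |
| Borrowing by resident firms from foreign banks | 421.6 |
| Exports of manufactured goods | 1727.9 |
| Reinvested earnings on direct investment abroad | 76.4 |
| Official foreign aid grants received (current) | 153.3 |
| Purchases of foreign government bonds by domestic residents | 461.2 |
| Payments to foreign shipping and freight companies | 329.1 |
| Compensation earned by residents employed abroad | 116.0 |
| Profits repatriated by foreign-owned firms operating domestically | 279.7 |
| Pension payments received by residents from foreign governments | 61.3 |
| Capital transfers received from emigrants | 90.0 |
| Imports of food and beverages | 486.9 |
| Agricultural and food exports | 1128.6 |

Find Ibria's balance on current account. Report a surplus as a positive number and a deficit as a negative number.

3191.1

Goods: 1128.6 + 1727.9 + 772.2 + 225.1 - 623.9 - 486.9 = 2743.0
Services: 184.8 - 329.1 + 277.7 = 133.4
Primary income: 116.0 - 279.7 + 76.4 + 187.4 = 100.1
Secondary income: 61.3 + 153.3 = 214.6
Current account = 2743.0 + 133.4 + 100.1 + 214.6 = 3191.1
(Excluded from the current account — capital account: debt forgiveness received from foreign official creditors 65.9, capital transfers received from emigrants 90.0; financial account: borrowing by resident firms from foreign banks 421.6, purchases of foreign government bonds by domestic residents 461.2.)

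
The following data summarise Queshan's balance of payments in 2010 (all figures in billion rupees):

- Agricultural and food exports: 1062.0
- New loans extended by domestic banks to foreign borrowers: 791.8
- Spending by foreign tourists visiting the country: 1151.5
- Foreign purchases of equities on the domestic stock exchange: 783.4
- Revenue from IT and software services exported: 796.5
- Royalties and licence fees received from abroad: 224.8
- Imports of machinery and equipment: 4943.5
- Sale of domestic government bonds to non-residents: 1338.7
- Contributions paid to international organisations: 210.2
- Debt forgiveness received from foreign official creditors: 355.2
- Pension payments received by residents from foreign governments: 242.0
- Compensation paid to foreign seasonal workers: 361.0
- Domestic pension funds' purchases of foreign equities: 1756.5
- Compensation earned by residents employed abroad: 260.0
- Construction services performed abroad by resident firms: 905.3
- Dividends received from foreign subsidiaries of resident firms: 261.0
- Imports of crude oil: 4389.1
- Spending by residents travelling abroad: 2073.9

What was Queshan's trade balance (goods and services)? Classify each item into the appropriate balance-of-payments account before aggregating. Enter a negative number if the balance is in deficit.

-7266.4

Goods: -4943.5 - 4389.1 + 1062.0 = -8270.6
Services: 224.8 + 1151.5 + 905.3 - 2073.9 + 796.5 = 1004.2
Trade balance = -8270.6 + 1004.2 = -7266.4
(Excluded from the trade balance — financial account: new loans extended by domestic banks to foreign borrowers 791.8, foreign purchases of equities on the domestic stock exchange 783.4, sale of domestic government bonds to non-residents 1338.7, domestic pension funds' purchases of foreign equities 1756.5; secondary income: contributions paid to international organisations 210.2, pension payments received by residents from foreign governments 242.0; capital account: debt forgiveness received from foreign official creditors 355.2; primary income: compensation paid to foreign seasonal workers 361.0, compensation earned by residents employed abroad 260.0, dividends received from foreign subsidiaries of resident firms 261.0.)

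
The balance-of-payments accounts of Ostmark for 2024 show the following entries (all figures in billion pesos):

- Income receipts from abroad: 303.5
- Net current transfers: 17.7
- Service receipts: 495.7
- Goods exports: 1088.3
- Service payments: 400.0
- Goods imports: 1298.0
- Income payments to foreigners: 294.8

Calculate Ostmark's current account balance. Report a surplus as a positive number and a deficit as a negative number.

-87.6

Goods balance = 1088.3 - 1298.0 = -209.7
Services balance = 495.7 - 400.0 = 95.7
Trade balance (goods + services) = -209.7 + 95.7 = -114.0
Net primary income = 303.5 - 294.8 = 8.7
Net secondary income = 17.7
Current account = -114.0 + 8.7 + 17.7 = -87.6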